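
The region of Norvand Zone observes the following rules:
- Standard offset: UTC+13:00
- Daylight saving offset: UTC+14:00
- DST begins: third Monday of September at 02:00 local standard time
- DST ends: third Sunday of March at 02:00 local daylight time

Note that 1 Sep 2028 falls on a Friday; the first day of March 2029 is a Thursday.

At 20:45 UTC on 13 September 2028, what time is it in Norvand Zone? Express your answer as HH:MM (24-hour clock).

1 September 2028 is a Friday, so the first Monday is September 4 and the third is September 18.
1 March 2029 is a Thursday, so the first Sunday is March 4 and the third is March 18.
At the standard offset (UTC+13:00), 20:45 UTC + 13h = 09:45 Norvand Zone standard time (rolling into the next day, 14 September 2028).
The standard-time date in Norvand Zone, 14 September 2028, does not fall between 18 September 2028 and 18 March 2029, so daylight saving is not in effect and Norvand Zone is at UTC+13:00.
20:45 UTC + 13h = 09:45 local (rolling into the next day, 14 September 2028).

09:45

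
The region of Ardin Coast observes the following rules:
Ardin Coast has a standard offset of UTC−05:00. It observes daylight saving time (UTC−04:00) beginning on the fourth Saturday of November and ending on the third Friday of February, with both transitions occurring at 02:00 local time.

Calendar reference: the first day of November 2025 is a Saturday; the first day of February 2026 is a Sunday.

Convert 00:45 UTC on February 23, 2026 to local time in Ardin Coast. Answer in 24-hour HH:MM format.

1 November 2025 is a Saturday, so the first Saturday is November 1 and the fourth is November 22.
1 February 2026 is a Sunday, so the first Friday is February 6 and the third is February 20.
At the standard offset (UTC−05:00), 00:45 UTC − 5h = 19:45 Ardin Coast standard time (rolling into the previous day, 22 February 2026).
The standard-time date in Ardin Coast, February 22, 2026, does not fall between 22 November 2025 and 20 February 2026, so daylight saving is not in effect and Ardin Coast is at UTC−05:00.
00:45 UTC − 5h = 19:45 local (rolling into the previous day, 22 February 2026).

19:45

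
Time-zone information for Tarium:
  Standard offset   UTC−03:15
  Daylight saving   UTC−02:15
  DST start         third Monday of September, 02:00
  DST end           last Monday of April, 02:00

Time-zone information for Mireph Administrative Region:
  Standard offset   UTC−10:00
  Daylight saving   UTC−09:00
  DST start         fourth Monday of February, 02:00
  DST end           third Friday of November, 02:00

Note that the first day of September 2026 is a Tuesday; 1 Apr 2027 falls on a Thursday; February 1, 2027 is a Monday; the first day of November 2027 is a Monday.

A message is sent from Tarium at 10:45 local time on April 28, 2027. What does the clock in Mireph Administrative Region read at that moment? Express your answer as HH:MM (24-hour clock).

05:00

1 September 2026 is a Tuesday, so the first Monday is September 7 and the third is September 21.
1 April 2027 is a Thursday, so Mondays fall on 5, 12, 19, 26; the last is April 26.
April 28, 2027 is outside the daylight-saving period (21 September 2026 – 26 April 2027), so Tarium is on standard time, UTC−03:15.
10:45 Tarium + 3h15m = 14:00 UTC.
1 February 2027 is a Monday, so the first Monday is February 1 and the fourth is February 22.
1 November 2027 is a Monday, so the first Friday is November 5 and the third is November 19.
At the standard offset (UTC−10:00), 14:00 UTC − 10h = 04:00 Mireph Administrative Region standard time.
The standard-time date in Mireph Administrative Region, April 28, 2027, lies within the daylight-saving period (22 February – 19 November), so Mireph Administrative Region is on daylight time, UTC−09:00.
14:00 UTC − 9h = 05:00 Mireph Administrative Region.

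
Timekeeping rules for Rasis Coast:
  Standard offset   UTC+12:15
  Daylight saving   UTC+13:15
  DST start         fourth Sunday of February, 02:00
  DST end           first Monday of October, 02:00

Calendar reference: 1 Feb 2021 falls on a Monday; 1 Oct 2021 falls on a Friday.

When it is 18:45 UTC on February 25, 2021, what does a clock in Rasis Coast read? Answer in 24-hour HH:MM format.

1 February 2021 is a Monday, so the first Sunday is February 7 and the fourth is February 28.
1 October 2021 is a Friday, so the first Monday is October 4.
At the standard offset (UTC+12:15), 18:45 UTC + 12h15m = 07:00 Rasis Coast standard time (rolling into the next day, 26 February 2021).
Daylight saving runs 28 February – 4 October; the standard-time date in Rasis Coast, February 26, 2021, is outside that window, so Rasis Coast is on standard time at UTC+12:15.
18:45 UTC + 12h15m = 07:00 local (rolling into the next day, 26 February 2021).

07:00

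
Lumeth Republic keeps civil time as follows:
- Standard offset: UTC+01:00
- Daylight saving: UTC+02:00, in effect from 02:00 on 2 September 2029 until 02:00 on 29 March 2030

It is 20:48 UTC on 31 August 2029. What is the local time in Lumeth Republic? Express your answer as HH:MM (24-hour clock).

21:48

At the standard offset (UTC+01:00), 20:48 UTC + 1h = 21:48 Lumeth Republic standard time.
Daylight saving runs 2 September 2029 – 29 March 2030; the standard-time date in Lumeth Republic, 31 August 2029, is outside that window, so Lumeth Republic is on standard time at UTC+01:00.
20:48 UTC + 1h = 21:48 local.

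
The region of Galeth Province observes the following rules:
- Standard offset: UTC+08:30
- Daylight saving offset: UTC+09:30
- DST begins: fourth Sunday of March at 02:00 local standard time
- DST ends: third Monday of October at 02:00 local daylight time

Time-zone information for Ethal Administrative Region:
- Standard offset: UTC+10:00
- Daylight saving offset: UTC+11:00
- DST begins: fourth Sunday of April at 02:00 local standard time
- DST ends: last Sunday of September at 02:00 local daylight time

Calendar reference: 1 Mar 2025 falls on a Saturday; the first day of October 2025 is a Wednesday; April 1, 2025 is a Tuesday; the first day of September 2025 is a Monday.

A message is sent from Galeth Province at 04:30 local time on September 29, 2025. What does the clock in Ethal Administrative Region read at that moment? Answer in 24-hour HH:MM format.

1 March 2025 is a Saturday, so the first Sunday is March 2 and the fourth is March 23.
1 October 2025 is a Wednesday, so the first Monday is October 6 and the third is October 20.
September 29, 2025 lies within the daylight-saving period (23 March – 20 October), so Galeth Province is on daylight time, UTC+09:30.
04:30 Galeth Province − 9h30m = 19:00 UTC (rolling into the previous day, 28 September 2025).
1 April 2025 is a Tuesday, so the first Sunday is April 6 and the fourth is April 27.
1 September 2025 is a Monday, so Sundays fall on 7, 14, 21, 28; the last is September 28.
At the standard offset (UTC+10:00), 19:00 UTC + 10h = 05:00 Ethal Administrative Region standard time (rolling into the next day, 29 September 2025).
Daylight saving runs 27 April – 28 September; the standard-time date in Ethal Administrative Region, September 29, 2025, is outside that window, so Ethal Administrative Region is on standard time at UTC+10:00.
19:00 UTC + 10h = 05:00 Ethal Administrative Region (rolling into the next day, 29 September 2025).

05:00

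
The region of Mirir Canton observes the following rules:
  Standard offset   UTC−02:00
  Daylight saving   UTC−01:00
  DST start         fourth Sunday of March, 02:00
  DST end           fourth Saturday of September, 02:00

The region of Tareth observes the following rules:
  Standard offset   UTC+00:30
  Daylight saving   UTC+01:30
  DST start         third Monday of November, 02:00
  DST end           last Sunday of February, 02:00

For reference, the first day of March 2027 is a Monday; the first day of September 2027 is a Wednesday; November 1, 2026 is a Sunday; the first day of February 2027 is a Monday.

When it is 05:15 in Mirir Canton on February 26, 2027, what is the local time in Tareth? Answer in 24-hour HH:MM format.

08:45

1 March 2027 is a Monday, so the first Sunday is March 7 and the fourth is March 28.
1 September 2027 is a Wednesday, so the first Saturday is September 4 and the fourth is September 25.
February 26, 2027 is outside the daylight-saving period (28 March – 25 September), so Mirir Canton is on standard time, UTC−02:00.
05:15 Mirir Canton + 2h = 07:15 UTC.
1 November 2026 is a Sunday, so the first Monday is November 2 and the third is November 16.
1 February 2027 is a Monday, so Sundays fall on 7, 14, 21, 28; the last is February 28.
At the standard offset (UTC+00:30), 07:15 UTC + 0h30m = 07:45 Tareth standard time.
The standard-time date in Tareth, February 26, 2027, falls between 16 November 2026 and 28 February 2027, so daylight saving is in effect and Tareth is at UTC+01:30.
07:15 UTC + 1h30m = 08:45 Tareth.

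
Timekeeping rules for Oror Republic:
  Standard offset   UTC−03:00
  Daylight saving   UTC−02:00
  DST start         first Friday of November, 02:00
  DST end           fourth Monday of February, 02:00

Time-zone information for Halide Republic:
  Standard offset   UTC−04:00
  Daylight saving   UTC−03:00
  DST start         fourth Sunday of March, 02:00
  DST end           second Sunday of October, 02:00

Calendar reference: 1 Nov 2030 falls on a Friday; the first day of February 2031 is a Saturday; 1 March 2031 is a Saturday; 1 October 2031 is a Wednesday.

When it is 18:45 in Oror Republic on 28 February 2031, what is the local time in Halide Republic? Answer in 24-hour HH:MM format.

1 November 2030 is a Friday, so the first Friday is November 1.
1 February 2031 is a Saturday, so the first Monday is February 3 and the fourth is February 24.
28 February 2031 is outside the daylight-saving period (1 November 2030 – 24 February 2031), so Oror Republic is on standard time, UTC−03:00.
18:45 Oror Republic + 3h = 21:45 UTC.
1 March 2031 is a Saturday, so the first Sunday is March 2 and the fourth is March 23.
1 October 2031 is a Wednesday, so the first Sunday is October 5 and the second is October 12.
At the standard offset (UTC−04:00), 21:45 UTC − 4h = 17:45 Halide Republic standard time.
The standard-time date in Halide Republic, 28 February 2031, is outside the daylight-saving period (23 March – 12 October), so Halide Republic is on standard time, UTC−04:00.
21:45 UTC − 4h = 17:45 Halide Republic.

17:45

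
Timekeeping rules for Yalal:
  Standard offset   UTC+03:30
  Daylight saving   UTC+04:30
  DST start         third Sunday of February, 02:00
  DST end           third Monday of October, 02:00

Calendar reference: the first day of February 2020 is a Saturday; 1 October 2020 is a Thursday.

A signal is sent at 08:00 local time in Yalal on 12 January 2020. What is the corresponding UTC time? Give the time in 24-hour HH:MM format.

04:30

1 February 2020 is a Saturday, so the first Sunday is February 2 and the third is February 16.
1 October 2020 is a Thursday, so the first Monday is October 5 and the third is October 19.
12 January 2020 does not fall between 16 February and 19 October, so daylight saving is not in effect and Yalal is at UTC+03:30.
08:00 local − 3h30m = 04:30 UTC.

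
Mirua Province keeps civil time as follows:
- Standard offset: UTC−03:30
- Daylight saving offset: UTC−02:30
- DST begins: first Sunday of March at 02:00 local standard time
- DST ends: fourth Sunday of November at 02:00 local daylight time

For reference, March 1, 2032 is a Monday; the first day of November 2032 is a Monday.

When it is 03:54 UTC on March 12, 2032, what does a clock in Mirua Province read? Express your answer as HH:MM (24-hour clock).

1 March 2032 is a Monday, so the first Sunday is March 7.
1 November 2032 is a Monday, so the first Sunday is November 7 and the fourth is November 28.
At the standard offset (UTC−03:30), 03:54 UTC − 3h30m = 00:24 Mirua Province standard time.
The standard-time date in Mirua Province, March 12, 2032, lies within the daylight-saving period (7 March – 28 November), so Mirua Province is on daylight time, UTC−02:30.
03:54 UTC − 2h30m = 01:24 local.

01:24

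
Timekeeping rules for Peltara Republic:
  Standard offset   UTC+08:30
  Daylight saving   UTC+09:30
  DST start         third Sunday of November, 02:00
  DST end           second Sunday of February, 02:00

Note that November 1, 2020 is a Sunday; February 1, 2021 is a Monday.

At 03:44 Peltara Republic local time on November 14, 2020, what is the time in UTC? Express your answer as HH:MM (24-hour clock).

19:14

1 November 2020 is a Sunday, so the first Sunday is November 1 and the third is November 15.
1 February 2021 is a Monday, so the first Sunday is February 7 and the second is February 14.
November 14, 2020 is outside the daylight-saving period (15 November 2020 – 14 February 2021), so Peltara Republic is on standard time, UTC+08:30.
03:44 local − 8h30m = 19:14 UTC (rolling into the previous day, 13 November 2020).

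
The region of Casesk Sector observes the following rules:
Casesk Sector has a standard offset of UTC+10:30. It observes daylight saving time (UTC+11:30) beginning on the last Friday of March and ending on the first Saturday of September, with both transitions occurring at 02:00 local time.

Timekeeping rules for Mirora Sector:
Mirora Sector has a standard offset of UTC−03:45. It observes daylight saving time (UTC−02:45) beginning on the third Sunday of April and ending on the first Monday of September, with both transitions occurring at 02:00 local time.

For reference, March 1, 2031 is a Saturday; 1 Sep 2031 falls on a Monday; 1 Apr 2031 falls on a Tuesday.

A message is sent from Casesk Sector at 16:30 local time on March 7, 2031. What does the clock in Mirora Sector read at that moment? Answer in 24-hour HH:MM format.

02:15

1 March 2031 is a Saturday, so Fridays fall on 7, 14, 21, 28; the last is March 28.
1 September 2031 is a Monday, so the first Saturday is September 6.
Daylight saving runs 28 March – 6 September; March 7, 2031 is outside that window, so Casesk Sector is on standard time at UTC+10:30.
16:30 Casesk Sector − 10h30m = 06:00 UTC.
1 April 2031 is a Tuesday, so the first Sunday is April 6 and the third is April 20.
1 September 2031 is a Monday, so the first Monday is September 1.
At the standard offset (UTC−03:45), 06:00 UTC − 3h45m = 02:15 Mirora Sector standard time.
Daylight saving runs 20 April – 1 September; the standard-time date in Mirora Sector, March 7, 2031, is outside that window, so Mirora Sector is on standard time at UTC−03:45.
06:00 UTC − 3h45m = 02:15 Mirora Sector.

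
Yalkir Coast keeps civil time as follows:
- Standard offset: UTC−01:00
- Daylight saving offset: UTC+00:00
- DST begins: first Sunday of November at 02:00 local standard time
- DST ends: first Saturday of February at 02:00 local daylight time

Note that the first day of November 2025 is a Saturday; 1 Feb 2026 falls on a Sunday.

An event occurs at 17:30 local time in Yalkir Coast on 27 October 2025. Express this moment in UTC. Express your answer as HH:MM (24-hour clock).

1 November 2025 is a Saturday, so the first Sunday is November 2.
1 February 2026 is a Sunday, so the first Saturday is February 7.
27 October 2025 does not fall between 2 November 2025 and 7 February 2026, so daylight saving is not in effect and Yalkir Coast is at UTC−01:00.
17:30 local + 1h = 18:30 UTC.

18:30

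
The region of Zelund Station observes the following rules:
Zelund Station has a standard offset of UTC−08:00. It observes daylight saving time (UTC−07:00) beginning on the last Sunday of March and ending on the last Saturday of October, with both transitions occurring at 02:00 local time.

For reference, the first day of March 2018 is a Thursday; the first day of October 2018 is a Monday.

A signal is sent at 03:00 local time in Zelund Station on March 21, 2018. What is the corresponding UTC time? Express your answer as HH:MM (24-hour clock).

1 March 2018 is a Thursday, so Sundays fall on 4, 11, 18, 25; the last is March 25.
1 October 2018 is a Monday, so Saturdays fall on 6, 13, 20, 27; the last is October 27.
March 21, 2018 is outside the daylight-saving period (25 March – 27 October), so Zelund Station is on standard time, UTC−08:00.
03:00 local + 8h = 11:00 UTC.

11:00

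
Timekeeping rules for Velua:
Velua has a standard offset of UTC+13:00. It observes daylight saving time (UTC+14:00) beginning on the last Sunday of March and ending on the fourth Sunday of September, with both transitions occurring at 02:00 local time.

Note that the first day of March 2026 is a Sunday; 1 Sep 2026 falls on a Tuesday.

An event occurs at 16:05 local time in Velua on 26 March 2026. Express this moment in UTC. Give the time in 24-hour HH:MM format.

1 March 2026 is a Sunday, so Sundays fall on 1, 8, 15, 22, 29; the last is March 29.
1 September 2026 is a Tuesday, so the first Sunday is September 6 and the fourth is September 27.
26 March 2026 is outside the daylight-saving period (29 March – 27 September), so Velua is on standard time, UTC+13:00.
16:05 local − 13h = 03:05 UTC.

03:05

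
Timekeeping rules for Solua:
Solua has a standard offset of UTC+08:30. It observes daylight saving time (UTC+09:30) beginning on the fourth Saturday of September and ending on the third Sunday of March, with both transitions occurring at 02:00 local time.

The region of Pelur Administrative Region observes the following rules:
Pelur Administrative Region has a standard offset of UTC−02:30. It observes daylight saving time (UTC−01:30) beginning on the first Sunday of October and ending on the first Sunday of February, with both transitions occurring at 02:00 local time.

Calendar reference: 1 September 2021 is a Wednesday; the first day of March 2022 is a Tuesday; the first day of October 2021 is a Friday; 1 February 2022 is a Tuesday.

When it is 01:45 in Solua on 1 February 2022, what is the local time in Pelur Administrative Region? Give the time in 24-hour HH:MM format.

1 September 2021 is a Wednesday, so the first Saturday is September 4 and the fourth is September 25.
1 March 2022 is a Tuesday, so the first Sunday is March 6 and the third is March 20.
1 February 2022 falls between 25 September 2021 and 20 March 2022, so daylight saving is in effect and Solua is at UTC+09:30.
01:45 Solua − 9h30m = 16:15 UTC (rolling into the previous day, 31 January 2022).
1 October 2021 is a Friday, so the first Sunday is October 3.
1 February 2022 is a Tuesday, so the first Sunday is February 6.
At the standard offset (UTC−02:30), 16:15 UTC − 2h30m = 13:45 Pelur Administrative Region standard time.
Daylight saving runs 3 October 2021 – 6 February 2022; the standard-time date in Pelur Administrative Region, 31 January 2022, is inside that window, so Pelur Administrative Region is at UTC−01:30.
16:15 UTC − 1h30m = 14:45 Pelur Administrative Region.

14:45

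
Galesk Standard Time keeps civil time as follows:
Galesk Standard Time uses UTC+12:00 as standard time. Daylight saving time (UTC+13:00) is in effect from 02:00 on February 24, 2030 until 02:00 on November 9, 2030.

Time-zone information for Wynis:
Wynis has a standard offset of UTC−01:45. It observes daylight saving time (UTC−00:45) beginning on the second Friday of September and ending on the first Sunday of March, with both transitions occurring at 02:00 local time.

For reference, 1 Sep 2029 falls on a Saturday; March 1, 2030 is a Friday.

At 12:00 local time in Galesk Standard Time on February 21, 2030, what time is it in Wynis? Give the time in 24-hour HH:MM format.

February 21, 2030 is outside the daylight-saving period (24 February – 9 November), so Galesk Standard Time is on standard time, UTC+12:00.
12:00 Galesk Standard Time − 12h = 00:00 UTC.
1 September 2029 is a Saturday, so the first Friday is September 7 and the second is September 14.
1 March 2030 is a Friday, so the first Sunday is March 3.
At the standard offset (UTC−01:45), 00:00 UTC − 1h45m = 22:15 Wynis standard time (rolling into the previous day, 20 February 2030).
The standard-time date in Wynis, February 20, 2030, falls between 14 September 2029 and 3 March 2030, so daylight saving is in effect and Wynis is at UTC−00:45.
00:00 UTC − 0h45m = 23:15 Wynis (rolling into the previous day, 20 February 2030).

23:15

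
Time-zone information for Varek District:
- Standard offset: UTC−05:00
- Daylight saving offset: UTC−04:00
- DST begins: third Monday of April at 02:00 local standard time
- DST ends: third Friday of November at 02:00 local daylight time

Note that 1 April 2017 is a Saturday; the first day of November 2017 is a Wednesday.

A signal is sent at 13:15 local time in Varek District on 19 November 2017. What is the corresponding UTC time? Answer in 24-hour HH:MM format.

1 April 2017 is a Saturday, so the first Monday is April 3 and the third is April 17.
1 November 2017 is a Wednesday, so the first Friday is November 3 and the third is November 17.
19 November 2017 does not fall between 17 April and 17 November, so daylight saving is not in effect and Varek District is at UTC−05:00.
13:15 local + 5h = 18:15 UTC.

18:15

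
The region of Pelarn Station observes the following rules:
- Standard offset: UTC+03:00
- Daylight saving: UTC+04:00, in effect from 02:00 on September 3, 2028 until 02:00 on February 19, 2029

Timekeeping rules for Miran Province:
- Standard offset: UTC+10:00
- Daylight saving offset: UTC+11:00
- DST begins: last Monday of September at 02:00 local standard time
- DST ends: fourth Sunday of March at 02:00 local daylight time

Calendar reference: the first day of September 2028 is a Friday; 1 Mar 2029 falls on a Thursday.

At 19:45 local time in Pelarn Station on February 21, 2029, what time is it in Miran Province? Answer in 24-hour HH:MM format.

February 21, 2029 is outside the daylight-saving period (3 September 2028 – 19 February 2029), so Pelarn Station is on standard time, UTC+03:00.
19:45 Pelarn Station − 3h = 16:45 UTC.
1 September 2028 is a Friday, so Mondays fall on 4, 11, 18, 25; the last is September 25.
1 March 2029 is a Thursday, so the first Sunday is March 4 and the fourth is March 25.
At the standard offset (UTC+10:00), 16:45 UTC + 10h = 02:45 Miran Province standard time (rolling into the next day, 22 February 2029).
The standard-time date in Miran Province, February 22, 2029, falls between 25 September 2028 and 25 March 2029, so daylight saving is in effect and Miran Province is at UTC+11:00.
16:45 UTC + 11h = 03:45 Miran Province (rolling into the next day, 22 February 2029).

03:45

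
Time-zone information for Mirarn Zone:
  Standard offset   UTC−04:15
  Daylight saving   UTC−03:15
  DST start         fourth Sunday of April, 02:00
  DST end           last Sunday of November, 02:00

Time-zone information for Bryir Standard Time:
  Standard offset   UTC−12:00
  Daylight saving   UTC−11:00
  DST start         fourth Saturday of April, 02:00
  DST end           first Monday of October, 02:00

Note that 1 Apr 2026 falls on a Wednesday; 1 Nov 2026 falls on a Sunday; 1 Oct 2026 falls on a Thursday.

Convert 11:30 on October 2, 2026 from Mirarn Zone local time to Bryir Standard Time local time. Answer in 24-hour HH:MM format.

03:45

1 April 2026 is a Wednesday, so the first Sunday is April 5 and the fourth is April 26.
1 November 2026 is a Sunday, so Sundays fall on 1, 8, 15, 22, 29; the last is November 29.
Daylight saving runs 26 April – 29 November; October 2, 2026 is inside that window, so Mirarn Zone is at UTC−03:15.
11:30 Mirarn Zone + 3h15m = 14:45 UTC.
1 April 2026 is a Wednesday, so the first Saturday is April 4 and the fourth is April 25.
1 October 2026 is a Thursday, so the first Monday is October 5.
At the standard offset (UTC−12:00), 14:45 UTC − 12h = 02:45 Bryir Standard Time standard time.
Daylight saving runs 25 April – 5 October; the standard-time date in Bryir Standard Time, October 2, 2026, is inside that window, so Bryir Standard Time is at UTC−11:00.
14:45 UTC − 11h = 03:45 Bryir Standard Time.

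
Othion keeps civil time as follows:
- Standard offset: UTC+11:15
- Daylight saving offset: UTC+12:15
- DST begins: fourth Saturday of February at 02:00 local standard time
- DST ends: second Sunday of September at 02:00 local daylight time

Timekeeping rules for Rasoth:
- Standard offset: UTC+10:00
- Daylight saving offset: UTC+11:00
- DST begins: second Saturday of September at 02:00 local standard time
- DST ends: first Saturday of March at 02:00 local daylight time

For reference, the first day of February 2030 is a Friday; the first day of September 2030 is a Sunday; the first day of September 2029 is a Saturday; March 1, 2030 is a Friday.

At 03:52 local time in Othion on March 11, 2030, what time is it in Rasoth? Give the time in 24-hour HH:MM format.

01:37

1 February 2030 is a Friday, so the first Saturday is February 2 and the fourth is February 23.
1 September 2030 is a Sunday, so the first Sunday is September 1 and the second is September 8.
March 11, 2030 falls between 23 February and 8 September, so daylight saving is in effect and Othion is at UTC+12:15.
03:52 Othion − 12h15m = 15:37 UTC (rolling into the previous day, 10 March 2030).
1 September 2029 is a Saturday, so the first Saturday is September 1 and the second is September 8.
1 March 2030 is a Friday, so the first Saturday is March 2.
At the standard offset (UTC+10:00), 15:37 UTC + 10h = 01:37 Rasoth standard time (rolling into the next day, 11 March 2030).
The standard-time date in Rasoth, March 11, 2030, does not fall between 8 September 2029 and 2 March 2030, so daylight saving is not in effect and Rasoth is at UTC+10:00.
15:37 UTC + 10h = 01:37 Rasoth (rolling into the next day, 11 March 2030).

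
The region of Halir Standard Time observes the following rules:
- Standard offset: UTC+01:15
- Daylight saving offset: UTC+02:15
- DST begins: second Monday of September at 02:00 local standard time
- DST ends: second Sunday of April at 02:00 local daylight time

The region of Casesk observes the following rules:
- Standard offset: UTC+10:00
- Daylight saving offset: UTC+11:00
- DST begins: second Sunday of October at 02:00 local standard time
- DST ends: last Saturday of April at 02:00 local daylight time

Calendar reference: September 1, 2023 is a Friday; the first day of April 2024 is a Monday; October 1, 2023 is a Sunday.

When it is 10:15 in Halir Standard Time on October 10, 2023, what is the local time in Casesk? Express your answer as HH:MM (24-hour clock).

1 September 2023 is a Friday, so the first Monday is September 4 and the second is September 11.
1 April 2024 is a Monday, so the first Sunday is April 7 and the second is April 14.
October 10, 2023 falls between 11 September 2023 and 14 April 2024, so daylight saving is in effect and Halir Standard Time is at UTC+02:15.
10:15 Halir Standard Time − 2h15m = 08:00 UTC.
1 October 2023 is a Sunday, so the first Sunday is October 1 and the second is October 8.
1 April 2024 is a Monday, so Saturdays fall on 6, 13, 20, 27; the last is April 27.
At the standard offset (UTC+10:00), 08:00 UTC + 10h = 18:00 Casesk standard time.
The standard-time date in Casesk, October 10, 2023, lies within the daylight-saving period (8 October 2023 – 27 April 2024), so Casesk is on daylight time, UTC+11:00.
08:00 UTC + 11h = 19:00 Casesk.

19:00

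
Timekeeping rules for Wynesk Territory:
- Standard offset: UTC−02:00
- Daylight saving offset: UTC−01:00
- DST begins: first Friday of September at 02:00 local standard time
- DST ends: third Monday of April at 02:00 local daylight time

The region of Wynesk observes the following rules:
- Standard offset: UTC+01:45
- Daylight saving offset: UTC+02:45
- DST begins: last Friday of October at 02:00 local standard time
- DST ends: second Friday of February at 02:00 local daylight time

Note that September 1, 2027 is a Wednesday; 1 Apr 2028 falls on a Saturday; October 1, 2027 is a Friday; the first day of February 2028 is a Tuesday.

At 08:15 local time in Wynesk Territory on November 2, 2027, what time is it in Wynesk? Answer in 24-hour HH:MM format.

12:00

1 September 2027 is a Wednesday, so the first Friday is September 3.
1 April 2028 is a Saturday, so the first Monday is April 3 and the third is April 17.
Daylight saving runs 3 September 2027 – 17 April 2028; November 2, 2027 is inside that window, so Wynesk Territory is at UTC−01:00.
08:15 Wynesk Territory + 1h = 09:15 UTC.
1 October 2027 is a Friday, so Fridays fall on 1, 8, 15, 22, 29; the last is October 29.
1 February 2028 is a Tuesday, so the first Friday is February 4 and the second is February 11.
At the standard offset (UTC+01:45), 09:15 UTC + 1h45m = 11:00 Wynesk standard time.
Daylight saving runs 29 October 2027 – 11 February 2028; the standard-time date in Wynesk, November 2, 2027, is inside that window, so Wynesk is at UTC+02:45.
09:15 UTC + 2h45m = 12:00 Wynesk.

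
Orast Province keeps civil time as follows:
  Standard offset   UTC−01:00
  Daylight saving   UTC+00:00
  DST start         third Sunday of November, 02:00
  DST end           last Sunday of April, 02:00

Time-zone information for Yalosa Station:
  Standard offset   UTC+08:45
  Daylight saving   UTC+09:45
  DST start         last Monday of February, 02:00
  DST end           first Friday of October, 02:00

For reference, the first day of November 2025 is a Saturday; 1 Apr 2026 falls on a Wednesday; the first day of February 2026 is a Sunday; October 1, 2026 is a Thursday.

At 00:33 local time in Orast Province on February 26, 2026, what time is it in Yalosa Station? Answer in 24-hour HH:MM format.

10:18

1 November 2025 is a Saturday, so the first Sunday is November 2 and the third is November 16.
1 April 2026 is a Wednesday, so Sundays fall on 5, 12, 19, 26; the last is April 26.
Daylight saving runs 16 November 2025 – 26 April 2026; February 26, 2026 is inside that window, so Orast Province is at UTC+00:00.
00:33 Orast Province − 0h = 00:33 UTC.
1 February 2026 is a Sunday, so Mondays fall on 2, 9, 16, 23; the last is February 23.
1 October 2026 is a Thursday, so the first Friday is October 2.
At the standard offset (UTC+08:45), 00:33 UTC + 8h45m = 09:18 Yalosa Station standard time.
The standard-time date in Yalosa Station, February 26, 2026, falls between 23 February and 2 October, so daylight saving is in effect and Yalosa Station is at UTC+09:45.
00:33 UTC + 9h45m = 10:18 Yalosa Station.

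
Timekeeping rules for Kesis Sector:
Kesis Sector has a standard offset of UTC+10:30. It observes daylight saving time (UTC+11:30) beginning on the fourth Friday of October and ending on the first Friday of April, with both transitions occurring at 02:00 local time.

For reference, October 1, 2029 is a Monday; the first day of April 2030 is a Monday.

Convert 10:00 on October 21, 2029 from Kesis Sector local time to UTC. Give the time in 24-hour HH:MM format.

1 October 2029 is a Monday, so the first Friday is October 5 and the fourth is October 26.
1 April 2030 is a Monday, so the first Friday is April 5.
Daylight saving runs 26 October 2029 – 5 April 2030; October 21, 2029 is outside that window, so Kesis Sector is on standard time at UTC+10:30.
10:00 local − 10h30m = 23:30 UTC (rolling into the previous day, 20 October 2029).

23:30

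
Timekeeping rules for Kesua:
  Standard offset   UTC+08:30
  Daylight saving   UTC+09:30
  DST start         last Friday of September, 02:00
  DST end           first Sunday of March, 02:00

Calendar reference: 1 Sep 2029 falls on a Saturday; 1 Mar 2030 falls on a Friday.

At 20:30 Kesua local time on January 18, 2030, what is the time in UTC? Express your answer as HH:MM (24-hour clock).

11:00

1 September 2029 is a Saturday, so Fridays fall on 7, 14, 21, 28; the last is September 28.
1 March 2030 is a Friday, so the first Sunday is March 3.
Daylight saving runs 28 September 2029 – 3 March 2030; January 18, 2030 is inside that window, so Kesua is at UTC+09:30.
20:30 local − 9h30m = 11:00 UTC.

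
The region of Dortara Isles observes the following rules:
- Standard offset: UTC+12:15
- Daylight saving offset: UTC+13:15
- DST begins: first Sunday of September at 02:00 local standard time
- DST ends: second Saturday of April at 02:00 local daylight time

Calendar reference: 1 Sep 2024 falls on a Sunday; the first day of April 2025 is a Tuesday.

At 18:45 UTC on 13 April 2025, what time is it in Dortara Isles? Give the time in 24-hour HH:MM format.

1 September 2024 is a Sunday, so the first Sunday is September 1.
1 April 2025 is a Tuesday, so the first Saturday is April 5 and the second is April 12.
At the standard offset (UTC+12:15), 18:45 UTC + 12h15m = 07:00 Dortara Isles standard time (rolling into the next day, 14 April 2025).
The standard-time date in Dortara Isles, 14 April 2025, does not fall between 1 September 2024 and 12 April 2025, so daylight saving is not in effect and Dortara Isles is at UTC+12:15.
18:45 UTC + 12h15m = 07:00 local (rolling into the next day, 14 April 2025).

07:00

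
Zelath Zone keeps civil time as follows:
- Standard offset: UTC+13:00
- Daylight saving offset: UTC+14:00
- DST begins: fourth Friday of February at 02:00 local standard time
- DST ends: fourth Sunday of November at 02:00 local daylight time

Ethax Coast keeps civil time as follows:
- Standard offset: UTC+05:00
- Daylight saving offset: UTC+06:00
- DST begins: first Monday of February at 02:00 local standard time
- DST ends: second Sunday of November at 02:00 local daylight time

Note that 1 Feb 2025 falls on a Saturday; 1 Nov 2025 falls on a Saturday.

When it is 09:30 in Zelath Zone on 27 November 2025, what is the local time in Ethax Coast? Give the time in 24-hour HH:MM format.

1 February 2025 is a Saturday, so the first Friday is February 7 and the fourth is February 28.
1 November 2025 is a Saturday, so the first Sunday is November 2 and the fourth is November 23.
Daylight saving runs 28 February – 23 November; 27 November 2025 is outside that window, so Zelath Zone is on standard time at UTC+13:00.
09:30 Zelath Zone − 13h = 20:30 UTC (rolling into the previous day, 26 November 2025).
1 February 2025 is a Saturday, so the first Monday is February 3.
1 November 2025 is a Saturday, so the first Sunday is November 2 and the second is November 9.
At the standard offset (UTC+05:00), 20:30 UTC + 5h = 01:30 Ethax Coast standard time (rolling into the next day, 27 November 2025).
The standard-time date in Ethax Coast, 27 November 2025, is outside the daylight-saving period (3 February – 9 November), so Ethax Coast is on standard time, UTC+05:00.
20:30 UTC + 5h = 01:30 Ethax Coast (rolling into the next day, 27 November 2025).

01:30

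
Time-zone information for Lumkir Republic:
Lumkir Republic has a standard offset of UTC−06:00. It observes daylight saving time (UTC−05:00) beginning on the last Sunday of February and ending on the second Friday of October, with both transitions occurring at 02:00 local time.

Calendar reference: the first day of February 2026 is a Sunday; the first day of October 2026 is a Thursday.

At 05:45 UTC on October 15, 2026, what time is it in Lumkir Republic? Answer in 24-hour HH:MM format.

1 February 2026 is a Sunday, so Sundays fall on 1, 8, 15, 22; the last is February 22.
1 October 2026 is a Thursday, so the first Friday is October 2 and the second is October 9.
At the standard offset (UTC−06:00), 05:45 UTC − 6h = 23:45 Lumkir Republic standard time (rolling into the previous day, 14 October 2026).
The standard-time date in Lumkir Republic, October 14, 2026, does not fall between 22 February and 9 October, so daylight saving is not in effect and Lumkir Republic is at UTC−06:00.
05:45 UTC − 6h = 23:45 local (rolling into the previous day, 14 October 2026).

23:45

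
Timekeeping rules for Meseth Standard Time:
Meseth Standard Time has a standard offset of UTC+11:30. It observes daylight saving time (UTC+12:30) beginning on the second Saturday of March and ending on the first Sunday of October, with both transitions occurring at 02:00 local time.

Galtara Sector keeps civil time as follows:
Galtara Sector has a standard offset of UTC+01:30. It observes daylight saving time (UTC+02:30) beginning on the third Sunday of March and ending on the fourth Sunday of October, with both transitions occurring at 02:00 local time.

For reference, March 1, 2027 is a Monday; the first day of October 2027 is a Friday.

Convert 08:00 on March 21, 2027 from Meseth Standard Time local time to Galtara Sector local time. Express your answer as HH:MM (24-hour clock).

1 March 2027 is a Monday, so the first Saturday is March 6 and the second is March 13.
1 October 2027 is a Friday, so the first Sunday is October 3.
Daylight saving runs 13 March – 3 October; March 21, 2027 is inside that window, so Meseth Standard Time is at UTC+12:30.
08:00 Meseth Standard Time − 12h30m = 19:30 UTC (rolling into the previous day, 20 March 2027).
1 March 2027 is a Monday, so the first Sunday is March 7 and the third is March 21.
1 October 2027 is a Friday, so the first Sunday is October 3 and the fourth is October 24.
At the standard offset (UTC+01:30), 19:30 UTC + 1h30m = 21:00 Galtara Sector standard time.
The standard-time date in Galtara Sector, March 20, 2027, does not fall between 21 March and 24 October, so daylight saving is not in effect and Galtara Sector is at UTC+01:30.
19:30 UTC + 1h30m = 21:00 Galtara Sector.

21:00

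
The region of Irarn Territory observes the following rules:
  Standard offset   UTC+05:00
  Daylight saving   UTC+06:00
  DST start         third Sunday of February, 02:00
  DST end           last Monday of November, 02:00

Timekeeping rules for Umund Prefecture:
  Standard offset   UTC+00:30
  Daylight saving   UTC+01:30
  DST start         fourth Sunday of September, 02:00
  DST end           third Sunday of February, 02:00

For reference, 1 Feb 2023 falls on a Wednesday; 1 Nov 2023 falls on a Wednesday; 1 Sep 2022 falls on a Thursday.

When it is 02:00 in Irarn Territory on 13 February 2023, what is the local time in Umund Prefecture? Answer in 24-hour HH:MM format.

1 February 2023 is a Wednesday, so the first Sunday is February 5 and the third is February 19.
1 November 2023 is a Wednesday, so Mondays fall on 6, 13, 20, 27; the last is November 27.
13 February 2023 does not fall between 19 February and 27 November, so daylight saving is not in effect and Irarn Territory is at UTC+05:00.
02:00 Irarn Territory − 5h = 21:00 UTC (rolling into the previous day, 12 February 2023).
1 September 2022 is a Thursday, so the first Sunday is September 4 and the fourth is September 25.
1 February 2023 is a Wednesday, so the first Sunday is February 5 and the third is February 19.
At the standard offset (UTC+00:30), 21:00 UTC + 0h30m = 21:30 Umund Prefecture standard time.
Daylight saving runs 25 September 2022 – 19 February 2023; the standard-time date in Umund Prefecture, 12 February 2023, is inside that window, so Umund Prefecture is at UTC+01:30.
21:00 UTC + 1h30m = 22:30 Umund Prefecture.

22:30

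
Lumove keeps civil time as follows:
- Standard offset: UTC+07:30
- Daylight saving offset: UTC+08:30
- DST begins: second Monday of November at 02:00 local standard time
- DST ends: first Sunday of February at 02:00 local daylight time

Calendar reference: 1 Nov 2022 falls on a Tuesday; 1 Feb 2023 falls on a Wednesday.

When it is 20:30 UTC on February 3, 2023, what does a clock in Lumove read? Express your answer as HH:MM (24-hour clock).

05:00

1 November 2022 is a Tuesday, so the first Monday is November 7 and the second is November 14.
1 February 2023 is a Wednesday, so the first Sunday is February 5.
At the standard offset (UTC+07:30), 20:30 UTC + 7h30m = 04:00 Lumove standard time (rolling into the next day, 4 February 2023).
Daylight saving runs 14 November 2022 – 5 February 2023; the standard-time date in Lumove, February 4, 2023, is inside that window, so Lumove is at UTC+08:30.
20:30 UTC + 8h30m = 05:00 local (rolling into the next day, 4 February 2023).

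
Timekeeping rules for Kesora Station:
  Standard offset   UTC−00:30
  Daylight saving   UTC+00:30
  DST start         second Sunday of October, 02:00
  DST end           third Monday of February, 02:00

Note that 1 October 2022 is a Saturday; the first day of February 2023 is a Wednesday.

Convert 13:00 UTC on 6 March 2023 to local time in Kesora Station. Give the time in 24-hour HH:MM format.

12:30

1 October 2022 is a Saturday, so the first Sunday is October 2 and the second is October 9.
1 February 2023 is a Wednesday, so the first Monday is February 6 and the third is February 20.
At the standard offset (UTC−00:30), 13:00 UTC − 0h30m = 12:30 Kesora Station standard time.
The standard-time date in Kesora Station, 6 March 2023, is outside the daylight-saving period (9 October 2022 – 20 February 2023), so Kesora Station is on standard time, UTC−00:30.
13:00 UTC − 0h30m = 12:30 local.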